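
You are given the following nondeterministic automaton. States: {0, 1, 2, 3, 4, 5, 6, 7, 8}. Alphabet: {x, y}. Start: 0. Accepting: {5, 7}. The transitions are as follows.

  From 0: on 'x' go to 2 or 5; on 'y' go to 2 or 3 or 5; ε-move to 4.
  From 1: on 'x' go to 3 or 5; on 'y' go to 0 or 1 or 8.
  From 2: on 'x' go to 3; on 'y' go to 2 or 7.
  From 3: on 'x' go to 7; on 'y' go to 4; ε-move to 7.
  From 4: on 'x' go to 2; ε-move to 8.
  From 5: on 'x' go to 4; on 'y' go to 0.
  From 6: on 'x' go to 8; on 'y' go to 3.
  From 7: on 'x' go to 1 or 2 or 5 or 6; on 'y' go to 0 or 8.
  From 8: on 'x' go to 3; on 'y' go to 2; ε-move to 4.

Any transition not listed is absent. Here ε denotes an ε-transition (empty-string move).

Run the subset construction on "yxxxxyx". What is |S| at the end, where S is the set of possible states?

6

Start: ε-closure({0}) = {0, 4, 8}.
Read 'y': 0→{2, 3, 5}, 4→∅, 8→{2}; union {2, 3, 5}; ε-closure = {2, 3, 5, 7}.
Read 'x': 2→{3}, 3→{7}, 5→{4}, 7→{1, 2, 5, 6}; union {1, 2, 3, 4, 5, 6, 7}; ε-closure = {1, 2, 3, 4, 5, 6, 7, 8}.
Read 'x': 1→{3, 5}, 2→{3}, 3→{7}, 4→{2}, 5→{4}, 6→{8}, 7→{1, 2, 5, 6}, 8→{3}; now {1, 2, 3, 4, 5, 6, 7, 8}.
Read 'x': 1→{3, 5}, 2→{3}, 3→{7}, 4→{2}, 5→{4}, 6→{8}, 7→{1, 2, 5, 6}, 8→{3}; now {1, 2, 3, 4, 5, 6, 7, 8}.
Read 'x': 1→{3, 5}, 2→{3}, 3→{7}, 4→{2}, 5→{4}, 6→{8}, 7→{1, 2, 5, 6}, 8→{3}; now {1, 2, 3, 4, 5, 6, 7, 8}.
Read 'y': 1→{0, 1, 8}, 2→{2, 7}, 3→{4}, 4→∅, 5→{0}, 6→{3}, 7→{0, 8}, 8→{2}; now {0, 1, 2, 3, 4, 7, 8}.
Read 'x': 0→{2, 5}, 1→{3, 5}, 2→{3}, 3→{7}, 4→{2}, 7→{1, 2, 5, 6}, 8→{3}; now {1, 2, 3, 5, 6, 7}.
That set has 6 states.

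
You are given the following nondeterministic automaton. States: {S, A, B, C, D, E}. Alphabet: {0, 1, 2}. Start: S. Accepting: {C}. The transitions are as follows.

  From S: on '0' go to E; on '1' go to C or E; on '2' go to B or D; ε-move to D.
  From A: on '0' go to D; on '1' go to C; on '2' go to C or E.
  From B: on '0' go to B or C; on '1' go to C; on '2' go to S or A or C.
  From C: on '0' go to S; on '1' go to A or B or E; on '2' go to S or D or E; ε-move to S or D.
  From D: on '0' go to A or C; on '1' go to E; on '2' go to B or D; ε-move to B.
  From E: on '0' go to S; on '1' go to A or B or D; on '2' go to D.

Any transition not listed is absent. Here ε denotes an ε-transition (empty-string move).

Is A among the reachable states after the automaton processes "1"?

Start: ε-closure({S}) = {S, B, D}.
Read '1': {S, B, D} → {S, B, C, D, E}.
State A is not in {S, B, C, D, E}.

No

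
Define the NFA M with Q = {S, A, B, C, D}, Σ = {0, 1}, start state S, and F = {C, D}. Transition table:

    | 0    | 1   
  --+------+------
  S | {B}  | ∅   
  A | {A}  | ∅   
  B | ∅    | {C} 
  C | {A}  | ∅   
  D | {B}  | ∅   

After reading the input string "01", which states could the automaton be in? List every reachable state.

{C}

Start in {S}.
Read '0': S→{B}; now {B}.
Read '1': B→{C}; now {C}.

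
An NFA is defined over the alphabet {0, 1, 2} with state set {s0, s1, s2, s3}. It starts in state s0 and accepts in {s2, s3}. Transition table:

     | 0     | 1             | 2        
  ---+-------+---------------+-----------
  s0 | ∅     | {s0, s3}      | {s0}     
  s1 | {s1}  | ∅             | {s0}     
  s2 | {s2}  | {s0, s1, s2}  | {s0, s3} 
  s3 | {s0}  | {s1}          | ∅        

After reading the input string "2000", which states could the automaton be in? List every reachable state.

∅

Start in {s0}.
Read '2': {s0} → {s0}.
Read '0': {s0} → ∅.
The set is empty and remains empty for the remaining 2 symbols.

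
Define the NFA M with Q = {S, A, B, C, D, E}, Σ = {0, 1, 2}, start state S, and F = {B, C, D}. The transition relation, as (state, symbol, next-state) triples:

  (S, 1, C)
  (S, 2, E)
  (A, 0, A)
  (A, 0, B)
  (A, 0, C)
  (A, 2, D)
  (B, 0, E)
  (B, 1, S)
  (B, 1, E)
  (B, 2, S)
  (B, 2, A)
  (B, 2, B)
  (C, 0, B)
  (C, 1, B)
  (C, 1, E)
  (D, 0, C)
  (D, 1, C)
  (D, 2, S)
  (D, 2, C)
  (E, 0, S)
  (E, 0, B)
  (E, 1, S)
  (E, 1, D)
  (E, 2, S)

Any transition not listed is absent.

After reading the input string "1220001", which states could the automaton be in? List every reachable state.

Start in {S}.
Read '1': {S} → {C}.
Read '2': {C} → ∅.
The set is empty and remains empty for the remaining 5 symbols.

∅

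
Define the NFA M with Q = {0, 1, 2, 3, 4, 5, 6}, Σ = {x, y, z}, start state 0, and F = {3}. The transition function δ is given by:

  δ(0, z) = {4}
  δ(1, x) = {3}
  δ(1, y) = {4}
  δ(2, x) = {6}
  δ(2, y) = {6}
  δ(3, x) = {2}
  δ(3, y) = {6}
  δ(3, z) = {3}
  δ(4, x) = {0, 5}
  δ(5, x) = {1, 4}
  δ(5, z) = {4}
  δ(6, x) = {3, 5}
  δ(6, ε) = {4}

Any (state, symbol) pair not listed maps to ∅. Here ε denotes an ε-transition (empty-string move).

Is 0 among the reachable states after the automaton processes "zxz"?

Start in {0}.
Read 'z': 0→{4}; now {4}.
Read 'x': 4→{0, 5}; now {0, 5}.
Read 'z': 0→{4}, 5→{4}; now {4}.
State 0 is not in {4}.

No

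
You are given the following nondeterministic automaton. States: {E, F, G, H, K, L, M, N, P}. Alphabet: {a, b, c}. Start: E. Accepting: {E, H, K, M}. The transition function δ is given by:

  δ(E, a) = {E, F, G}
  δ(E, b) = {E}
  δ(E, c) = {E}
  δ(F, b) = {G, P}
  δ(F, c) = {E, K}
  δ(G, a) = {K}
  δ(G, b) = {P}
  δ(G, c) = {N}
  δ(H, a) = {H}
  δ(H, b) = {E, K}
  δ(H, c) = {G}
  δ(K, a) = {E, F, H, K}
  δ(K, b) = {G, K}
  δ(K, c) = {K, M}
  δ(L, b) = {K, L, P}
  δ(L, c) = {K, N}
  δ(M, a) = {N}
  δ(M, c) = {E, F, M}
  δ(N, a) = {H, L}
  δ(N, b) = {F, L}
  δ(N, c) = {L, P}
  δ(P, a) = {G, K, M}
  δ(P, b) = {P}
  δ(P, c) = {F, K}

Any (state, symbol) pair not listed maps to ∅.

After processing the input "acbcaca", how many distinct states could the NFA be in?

Start in {E}.
Read 'a': {E} → {E, F, G}.
Read 'c': {E, F, G} → {E, K, N}.
Read 'b': {E, K, N} → {E, F, G, K, L}.
Read 'c': {E, F, G, K, L} → {E, K, M, N}.
Read 'a': {E, K, M, N} → {E, F, G, H, K, L, N}.
Read 'c': {E, F, G, H, K, L, N} → {E, G, K, L, M, N, P}.
Read 'a': {E, G, K, L, M, N, P} → {E, F, G, H, K, L, M, N}.
That set has 8 states.

8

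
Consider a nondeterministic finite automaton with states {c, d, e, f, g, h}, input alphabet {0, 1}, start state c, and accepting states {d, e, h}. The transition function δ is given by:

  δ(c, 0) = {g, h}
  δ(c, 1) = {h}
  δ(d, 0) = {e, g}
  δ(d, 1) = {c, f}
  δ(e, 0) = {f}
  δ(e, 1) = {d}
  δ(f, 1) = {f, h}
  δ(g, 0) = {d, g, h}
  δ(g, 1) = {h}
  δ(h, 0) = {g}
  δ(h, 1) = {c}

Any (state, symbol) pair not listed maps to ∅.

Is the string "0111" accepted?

Start in {c}.
Read '0': {c} → {g, h}.
Read '1': {g, h} → {c, h}.
Read '1': {c, h} → {c, h}.
Read '1': {c, h} → {c, h}.
The final set {c, h} contains the accepting state h.

Yes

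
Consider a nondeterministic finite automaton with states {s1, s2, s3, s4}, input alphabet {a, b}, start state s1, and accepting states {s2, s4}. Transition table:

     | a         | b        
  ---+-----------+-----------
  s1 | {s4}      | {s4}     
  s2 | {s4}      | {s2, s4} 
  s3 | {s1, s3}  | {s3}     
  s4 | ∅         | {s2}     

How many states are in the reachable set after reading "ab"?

Start in {s1}.
Read 'a': s1→{s4}; now {s4}.
Read 'b': s4→{s2}; now {s2}.
That set has 1 state.

1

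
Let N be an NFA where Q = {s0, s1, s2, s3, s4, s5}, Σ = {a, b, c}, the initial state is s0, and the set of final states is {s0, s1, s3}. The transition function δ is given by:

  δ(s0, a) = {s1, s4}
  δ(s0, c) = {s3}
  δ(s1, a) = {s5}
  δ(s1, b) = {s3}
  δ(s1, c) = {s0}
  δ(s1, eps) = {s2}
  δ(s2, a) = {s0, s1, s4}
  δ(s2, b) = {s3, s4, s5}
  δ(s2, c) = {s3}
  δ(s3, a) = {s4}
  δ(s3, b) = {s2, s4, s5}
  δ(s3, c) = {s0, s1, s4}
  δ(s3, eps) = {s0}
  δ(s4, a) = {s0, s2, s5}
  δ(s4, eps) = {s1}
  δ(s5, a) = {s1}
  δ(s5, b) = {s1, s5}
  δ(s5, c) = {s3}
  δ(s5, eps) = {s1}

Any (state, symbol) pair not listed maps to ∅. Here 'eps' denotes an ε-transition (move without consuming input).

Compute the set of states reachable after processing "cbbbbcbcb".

{s0, s1, s2, s3, s4, s5}

Start in {s0}.
Read 'c': s0→{s3}; union {s3}; ε-closure = {s0, s3}.
Read 'b': s0→∅, s3→{s2, s4, s5}; union {s2, s4, s5}; ε-closure = {s1, s2, s4, s5}.
Read 'b': s1→{s3}, s2→{s3, s4, s5}, s4→∅, s5→{s1, s5}; union {s1, s3, s4, s5}; ε-closure = {s0, s1, s2, s3, s4, s5}.
Read 'b': s0→∅, s1→{s3}, s2→{s3, s4, s5}, s3→{s2, s4, s5}, s4→∅, s5→{s1, s5}; union {s1, s2, s3, s4, s5}; ε-closure = {s0, s1, s2, s3, s4, s5}.
Read 'b': s0→∅, s1→{s3}, s2→{s3, s4, s5}, s3→{s2, s4, s5}, s4→∅, s5→{s1, s5}; union {s1, s2, s3, s4, s5}; ε-closure = {s0, s1, s2, s3, s4, s5}.
Read 'c': s0→{s3}, s1→{s0}, s2→{s3}, s3→{s0, s1, s4}, s4→∅, s5→{s3}; union {s0, s1, s3, s4}; ε-closure = {s0, s1, s2, s3, s4}.
Read 'b': s0→∅, s1→{s3}, s2→{s3, s4, s5}, s3→{s2, s4, s5}, s4→∅; union {s2, s3, s4, s5}; ε-closure = {s0, s1, s2, s3, s4, s5}.
Read 'c': s0→{s3}, s1→{s0}, s2→{s3}, s3→{s0, s1, s4}, s4→∅, s5→{s3}; union {s0, s1, s3, s4}; ε-closure = {s0, s1, s2, s3, s4}.
Read 'b': s0→∅, s1→{s3}, s2→{s3, s4, s5}, s3→{s2, s4, s5}, s4→∅; union {s2, s3, s4, s5}; ε-closure = {s0, s1, s2, s3, s4, s5}.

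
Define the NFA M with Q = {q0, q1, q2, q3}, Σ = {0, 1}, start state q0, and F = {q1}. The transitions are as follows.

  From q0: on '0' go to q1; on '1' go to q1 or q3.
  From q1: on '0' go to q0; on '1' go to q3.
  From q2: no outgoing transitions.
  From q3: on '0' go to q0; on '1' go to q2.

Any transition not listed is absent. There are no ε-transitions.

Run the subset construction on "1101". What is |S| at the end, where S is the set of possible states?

Start in {q0}.
Read '1': {q0} → {q1, q3}.
Read '1': {q1, q3} → {q2, q3}.
Read '0': {q2, q3} → {q0}.
Read '1': {q0} → {q1, q3}.
That set has 2 states.

2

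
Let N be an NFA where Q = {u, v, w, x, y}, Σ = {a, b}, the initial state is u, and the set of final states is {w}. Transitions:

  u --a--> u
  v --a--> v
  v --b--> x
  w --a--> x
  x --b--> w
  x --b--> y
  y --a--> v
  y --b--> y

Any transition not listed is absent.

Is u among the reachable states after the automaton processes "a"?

Start in {u}.
Read 'a': u→{u}; now {u}.
State u is in {u}.

Yes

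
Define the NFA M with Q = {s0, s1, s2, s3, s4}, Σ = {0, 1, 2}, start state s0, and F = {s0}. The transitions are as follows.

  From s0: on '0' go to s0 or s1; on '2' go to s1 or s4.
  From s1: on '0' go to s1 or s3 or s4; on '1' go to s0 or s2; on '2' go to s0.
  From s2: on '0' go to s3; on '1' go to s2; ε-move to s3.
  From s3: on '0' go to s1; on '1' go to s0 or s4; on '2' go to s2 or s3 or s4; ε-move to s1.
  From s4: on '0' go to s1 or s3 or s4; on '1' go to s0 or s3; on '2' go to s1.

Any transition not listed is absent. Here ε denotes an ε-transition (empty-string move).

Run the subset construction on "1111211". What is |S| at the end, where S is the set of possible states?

Start in {s0}.
Read '1': {s0} → ∅.
The set is empty and remains empty for the remaining 6 symbols.
That set has 0 states.

0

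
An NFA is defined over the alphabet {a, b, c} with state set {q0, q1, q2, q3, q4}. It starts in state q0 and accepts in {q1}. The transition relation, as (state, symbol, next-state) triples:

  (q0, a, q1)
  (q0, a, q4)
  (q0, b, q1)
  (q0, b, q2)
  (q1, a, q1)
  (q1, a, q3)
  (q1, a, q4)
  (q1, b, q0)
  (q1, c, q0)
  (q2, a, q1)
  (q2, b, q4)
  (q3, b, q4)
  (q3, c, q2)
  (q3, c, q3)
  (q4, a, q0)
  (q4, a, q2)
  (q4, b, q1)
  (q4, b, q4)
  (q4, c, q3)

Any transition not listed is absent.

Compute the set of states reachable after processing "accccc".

Start in {q0}.
Read 'a': {q0} → {q1, q4}.
Read 'c': {q1, q4} → {q0, q3}.
Read 'c': {q0, q3} → {q2, q3}.
Read 'c': {q2, q3} → {q2, q3}.
Read 'c': {q2, q3} → {q2, q3}.
Read 'c': {q2, q3} → {q2, q3}.

{q2, q3}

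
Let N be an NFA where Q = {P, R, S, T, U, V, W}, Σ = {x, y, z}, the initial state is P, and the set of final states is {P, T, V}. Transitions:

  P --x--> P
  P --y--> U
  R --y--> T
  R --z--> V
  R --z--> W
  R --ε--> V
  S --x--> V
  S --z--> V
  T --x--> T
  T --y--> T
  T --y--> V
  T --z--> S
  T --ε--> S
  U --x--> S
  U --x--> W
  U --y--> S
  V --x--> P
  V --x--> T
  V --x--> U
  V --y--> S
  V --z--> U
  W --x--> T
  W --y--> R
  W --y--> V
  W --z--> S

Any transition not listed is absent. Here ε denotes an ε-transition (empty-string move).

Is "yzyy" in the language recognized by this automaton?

No

Start in {P}.
Read 'y': P→{U}; now {U}.
Read 'z': U→∅; now ∅.
The set is empty and remains empty for the remaining 2 symbols.
The final set ∅ contains no accepting state.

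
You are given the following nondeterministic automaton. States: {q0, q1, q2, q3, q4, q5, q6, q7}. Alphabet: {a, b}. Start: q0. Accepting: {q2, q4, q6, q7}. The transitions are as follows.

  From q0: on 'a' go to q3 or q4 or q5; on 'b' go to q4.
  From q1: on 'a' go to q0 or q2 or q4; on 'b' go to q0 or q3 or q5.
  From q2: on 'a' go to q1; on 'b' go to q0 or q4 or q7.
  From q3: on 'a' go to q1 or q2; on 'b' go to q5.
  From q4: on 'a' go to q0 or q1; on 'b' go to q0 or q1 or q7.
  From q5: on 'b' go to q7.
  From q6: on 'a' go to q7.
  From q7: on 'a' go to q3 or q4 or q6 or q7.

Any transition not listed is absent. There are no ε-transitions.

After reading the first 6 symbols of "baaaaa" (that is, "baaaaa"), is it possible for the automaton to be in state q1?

Yes

Start in {q0}.
Read 'b': {q0} → {q4}.
Read 'a': {q4} → {q0, q1}.
Read 'a': {q0, q1} → {q0, q2, q3, q4, q5}.
Read 'a': {q0, q2, q3, q4, q5} → {q0, q1, q2, q3, q4, q5}.
Read 'a': {q0, q1, q2, q3, q4, q5} → {q0, q1, q2, q3, q4, q5}.
Read 'a': {q0, q1, q2, q3, q4, q5} → {q0, q1, q2, q3, q4, q5}.
State q1 is in {q0, q1, q2, q3, q4, q5}.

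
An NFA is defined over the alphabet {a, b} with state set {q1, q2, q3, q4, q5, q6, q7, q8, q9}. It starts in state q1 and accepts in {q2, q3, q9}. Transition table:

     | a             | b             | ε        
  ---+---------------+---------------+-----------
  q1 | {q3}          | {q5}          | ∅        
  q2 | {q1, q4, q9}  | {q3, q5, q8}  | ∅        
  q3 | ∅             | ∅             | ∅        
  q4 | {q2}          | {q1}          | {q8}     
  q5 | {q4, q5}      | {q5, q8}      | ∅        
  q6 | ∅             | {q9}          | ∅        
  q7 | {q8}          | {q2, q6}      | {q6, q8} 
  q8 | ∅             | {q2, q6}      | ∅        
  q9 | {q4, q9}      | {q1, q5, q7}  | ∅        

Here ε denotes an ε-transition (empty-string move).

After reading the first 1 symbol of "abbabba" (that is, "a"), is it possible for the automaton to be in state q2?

No

Start in {q1}.
Read 'a': q1→{q3}; now {q3}.
State q2 is not in {q3}.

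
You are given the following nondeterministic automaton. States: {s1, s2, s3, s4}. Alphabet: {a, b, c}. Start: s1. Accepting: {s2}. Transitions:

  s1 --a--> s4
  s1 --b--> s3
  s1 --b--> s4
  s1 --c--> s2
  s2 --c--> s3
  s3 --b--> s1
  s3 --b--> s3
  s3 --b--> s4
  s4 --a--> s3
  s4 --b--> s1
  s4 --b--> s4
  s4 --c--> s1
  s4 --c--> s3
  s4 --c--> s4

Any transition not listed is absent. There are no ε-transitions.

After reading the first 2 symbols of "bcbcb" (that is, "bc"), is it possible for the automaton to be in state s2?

No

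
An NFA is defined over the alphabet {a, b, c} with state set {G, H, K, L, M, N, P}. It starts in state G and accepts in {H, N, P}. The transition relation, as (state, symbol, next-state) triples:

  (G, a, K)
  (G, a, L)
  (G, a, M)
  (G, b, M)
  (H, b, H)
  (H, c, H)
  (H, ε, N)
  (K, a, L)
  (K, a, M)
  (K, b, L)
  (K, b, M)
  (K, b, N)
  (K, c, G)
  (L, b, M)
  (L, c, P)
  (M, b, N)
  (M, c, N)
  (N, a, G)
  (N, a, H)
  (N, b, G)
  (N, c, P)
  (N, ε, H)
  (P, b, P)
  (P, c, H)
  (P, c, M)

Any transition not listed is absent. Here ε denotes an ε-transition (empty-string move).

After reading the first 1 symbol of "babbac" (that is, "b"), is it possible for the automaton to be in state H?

No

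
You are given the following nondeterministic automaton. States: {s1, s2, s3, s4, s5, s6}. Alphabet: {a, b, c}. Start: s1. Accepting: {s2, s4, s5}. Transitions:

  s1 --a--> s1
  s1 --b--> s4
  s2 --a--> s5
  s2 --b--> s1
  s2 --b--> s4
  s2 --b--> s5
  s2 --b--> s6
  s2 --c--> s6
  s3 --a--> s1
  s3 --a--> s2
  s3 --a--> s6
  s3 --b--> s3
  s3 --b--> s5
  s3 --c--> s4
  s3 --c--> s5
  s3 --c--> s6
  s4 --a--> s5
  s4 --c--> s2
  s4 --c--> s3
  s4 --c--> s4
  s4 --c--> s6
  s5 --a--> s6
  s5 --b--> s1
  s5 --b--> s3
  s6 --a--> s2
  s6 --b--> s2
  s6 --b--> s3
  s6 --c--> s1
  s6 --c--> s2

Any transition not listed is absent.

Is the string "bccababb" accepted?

Start in {s1}.
Read 'b': {s1} → {s4}.
Read 'c': {s4} → {s2, s3, s4, s6}.
Read 'c': {s2, s3, s4, s6} → {s1, s2, s3, s4, s5, s6}.
Read 'a': {s1, s2, s3, s4, s5, s6} → {s1, s2, s5, s6}.
Read 'b': {s1, s2, s5, s6} → {s1, s2, s3, s4, s5, s6}.
Read 'a': {s1, s2, s3, s4, s5, s6} → {s1, s2, s5, s6}.
Read 'b': {s1, s2, s5, s6} → {s1, s2, s3, s4, s5, s6}.
Read 'b': {s1, s2, s3, s4, s5, s6} → {s1, s2, s3, s4, s5, s6}.
The final set {s1, s2, s3, s4, s5, s6} contains the accepting states s2, s4, s5.

Yes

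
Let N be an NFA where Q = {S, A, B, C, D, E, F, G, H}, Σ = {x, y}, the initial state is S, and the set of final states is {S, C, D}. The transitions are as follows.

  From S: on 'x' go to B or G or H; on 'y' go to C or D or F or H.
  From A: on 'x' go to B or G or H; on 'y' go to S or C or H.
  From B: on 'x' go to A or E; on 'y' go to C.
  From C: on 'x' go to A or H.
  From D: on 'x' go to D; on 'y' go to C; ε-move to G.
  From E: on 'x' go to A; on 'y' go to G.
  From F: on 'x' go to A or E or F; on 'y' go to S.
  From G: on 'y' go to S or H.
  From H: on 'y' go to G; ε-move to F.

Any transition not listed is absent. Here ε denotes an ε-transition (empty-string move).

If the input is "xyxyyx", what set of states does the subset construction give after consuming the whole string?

Start in {S}.
Read 'x': {S} → {B, F, G, H}.
Read 'y': {B, F, G, H} → {S, C, F, G, H}.
Read 'x': {S, C, F, G, H} → {A, B, E, F, G, H}.
Read 'y': {A, B, E, F, G, H} → {S, C, F, G, H}.
Read 'y': {S, C, F, G, H} → {S, C, D, F, G, H}.
Read 'x': {S, C, D, F, G, H} → {A, B, D, E, F, G, H}.

{A, B, D, E, F, G, H}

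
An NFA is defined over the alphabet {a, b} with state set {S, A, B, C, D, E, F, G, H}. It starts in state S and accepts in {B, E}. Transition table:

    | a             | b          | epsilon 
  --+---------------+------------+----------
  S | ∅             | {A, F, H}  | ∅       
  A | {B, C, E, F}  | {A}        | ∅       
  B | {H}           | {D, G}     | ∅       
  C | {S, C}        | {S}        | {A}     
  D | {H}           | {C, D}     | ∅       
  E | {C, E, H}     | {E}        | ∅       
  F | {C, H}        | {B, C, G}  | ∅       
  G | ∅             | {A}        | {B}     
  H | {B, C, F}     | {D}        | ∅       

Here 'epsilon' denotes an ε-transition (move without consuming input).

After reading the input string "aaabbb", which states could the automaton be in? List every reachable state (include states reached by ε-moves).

∅

Start in {S}.
Read 'a': {S} → ∅.
The set is empty and remains empty for the remaining 5 symbols.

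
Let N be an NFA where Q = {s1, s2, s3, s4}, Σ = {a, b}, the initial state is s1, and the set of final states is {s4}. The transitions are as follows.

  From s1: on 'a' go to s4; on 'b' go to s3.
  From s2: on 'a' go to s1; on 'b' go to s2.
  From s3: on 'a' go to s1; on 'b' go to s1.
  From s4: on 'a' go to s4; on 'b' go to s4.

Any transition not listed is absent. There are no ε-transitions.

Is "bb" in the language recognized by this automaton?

No

Start in {s1}.
Read 'b': {s1} → {s3}.
Read 'b': {s3} → {s1}.
The final set {s1} contains no accepting state.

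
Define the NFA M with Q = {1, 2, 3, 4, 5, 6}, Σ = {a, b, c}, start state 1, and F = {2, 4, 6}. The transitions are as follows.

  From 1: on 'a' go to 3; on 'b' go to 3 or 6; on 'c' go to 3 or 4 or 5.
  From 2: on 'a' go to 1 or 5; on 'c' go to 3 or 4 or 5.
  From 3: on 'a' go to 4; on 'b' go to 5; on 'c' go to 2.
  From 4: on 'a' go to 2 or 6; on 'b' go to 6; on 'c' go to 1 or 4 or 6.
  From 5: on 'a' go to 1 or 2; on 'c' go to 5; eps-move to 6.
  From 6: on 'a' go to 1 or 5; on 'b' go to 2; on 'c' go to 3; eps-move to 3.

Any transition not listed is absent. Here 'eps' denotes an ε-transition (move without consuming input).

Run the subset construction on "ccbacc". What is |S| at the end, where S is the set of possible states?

6

Start in {1}.
Read 'c': {1} → {3, 4, 5, 6}.
Read 'c': {3, 4, 5, 6} → {1, 2, 3, 4, 5, 6}.
Read 'b': {1, 2, 3, 4, 5, 6} → {2, 3, 5, 6}.
Read 'a': {2, 3, 5, 6} → {1, 2, 3, 4, 5, 6}.
Read 'c': {1, 2, 3, 4, 5, 6} → {1, 2, 3, 4, 5, 6}.
Read 'c': {1, 2, 3, 4, 5, 6} → {1, 2, 3, 4, 5, 6}.
That set has 6 states.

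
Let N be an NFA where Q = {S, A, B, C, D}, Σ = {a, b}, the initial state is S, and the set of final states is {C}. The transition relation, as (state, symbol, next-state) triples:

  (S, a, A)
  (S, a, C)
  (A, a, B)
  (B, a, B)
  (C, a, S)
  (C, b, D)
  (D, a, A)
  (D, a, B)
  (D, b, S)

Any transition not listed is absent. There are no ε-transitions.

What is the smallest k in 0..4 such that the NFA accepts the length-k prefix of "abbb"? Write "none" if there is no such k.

Start in {S}.
Read 'a': {S} → {A, C}.
None of the earlier sets intersect F, but {A, C} does.

1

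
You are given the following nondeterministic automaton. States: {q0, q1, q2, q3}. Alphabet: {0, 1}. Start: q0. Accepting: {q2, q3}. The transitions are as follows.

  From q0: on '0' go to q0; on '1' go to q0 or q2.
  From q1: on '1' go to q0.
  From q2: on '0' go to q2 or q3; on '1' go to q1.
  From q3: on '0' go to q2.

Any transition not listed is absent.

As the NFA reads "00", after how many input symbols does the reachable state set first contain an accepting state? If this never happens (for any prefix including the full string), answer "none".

none

Start in {q0}.
Read '0': {q0} → {q0}.
Read '0': {q0} → {q0}.
No reachable set along the way intersects F.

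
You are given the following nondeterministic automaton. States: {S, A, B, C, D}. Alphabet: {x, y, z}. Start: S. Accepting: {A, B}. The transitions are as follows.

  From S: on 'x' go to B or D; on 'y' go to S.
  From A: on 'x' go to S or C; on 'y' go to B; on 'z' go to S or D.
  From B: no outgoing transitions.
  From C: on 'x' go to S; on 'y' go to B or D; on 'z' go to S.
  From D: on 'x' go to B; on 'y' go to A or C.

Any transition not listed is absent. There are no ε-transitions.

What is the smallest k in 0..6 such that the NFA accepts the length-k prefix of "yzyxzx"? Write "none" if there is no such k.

none

Start in {S}.
Read 'y': {S} → {S}.
Read 'z': {S} → ∅.
The set is empty and remains empty for the remaining 4 symbols.
No reachable set along the way intersects F.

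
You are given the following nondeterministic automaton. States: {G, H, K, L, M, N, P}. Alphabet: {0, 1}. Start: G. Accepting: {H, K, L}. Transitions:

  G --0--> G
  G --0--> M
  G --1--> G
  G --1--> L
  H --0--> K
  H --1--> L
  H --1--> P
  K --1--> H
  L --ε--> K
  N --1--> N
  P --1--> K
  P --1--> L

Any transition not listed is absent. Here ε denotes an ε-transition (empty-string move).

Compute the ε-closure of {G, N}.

Begin with {G, N}.
No ε-moves leave this set, so the closure equals the set itself.

{G, N}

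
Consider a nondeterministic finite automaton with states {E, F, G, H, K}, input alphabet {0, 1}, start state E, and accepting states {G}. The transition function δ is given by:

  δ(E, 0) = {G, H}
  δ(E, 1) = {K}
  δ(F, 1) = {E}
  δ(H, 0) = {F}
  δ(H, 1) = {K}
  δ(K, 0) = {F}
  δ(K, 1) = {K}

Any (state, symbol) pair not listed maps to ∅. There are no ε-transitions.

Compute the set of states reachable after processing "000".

∅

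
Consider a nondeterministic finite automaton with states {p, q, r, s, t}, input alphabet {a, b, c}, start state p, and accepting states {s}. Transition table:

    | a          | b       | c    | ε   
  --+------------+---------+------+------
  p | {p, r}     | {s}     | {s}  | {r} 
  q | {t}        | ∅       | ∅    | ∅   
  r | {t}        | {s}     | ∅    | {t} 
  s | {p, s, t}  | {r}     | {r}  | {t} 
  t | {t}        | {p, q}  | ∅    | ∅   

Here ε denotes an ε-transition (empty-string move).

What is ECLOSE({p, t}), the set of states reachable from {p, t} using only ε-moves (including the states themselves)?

{p, r, t}

Begin with {p, t}.
ε-move p → r; add r.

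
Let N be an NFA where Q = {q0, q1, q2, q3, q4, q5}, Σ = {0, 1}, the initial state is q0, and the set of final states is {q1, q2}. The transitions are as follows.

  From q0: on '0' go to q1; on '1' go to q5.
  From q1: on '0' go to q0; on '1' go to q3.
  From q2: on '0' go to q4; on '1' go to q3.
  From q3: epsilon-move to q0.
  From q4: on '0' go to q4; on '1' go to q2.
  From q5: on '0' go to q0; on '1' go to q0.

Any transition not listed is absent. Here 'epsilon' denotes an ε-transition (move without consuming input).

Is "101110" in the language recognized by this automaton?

No

Start in {q0}.
Read '1': q0→{q5}; now {q5}.
Read '0': q5→{q0}; now {q0}.
Read '1': q0→{q5}; now {q5}.
Read '1': q5→{q0}; now {q0}.
Read '1': q0→{q5}; now {q5}.
Read '0': q5→{q0}; now {q0}.
The final set {q0} contains no accepting state.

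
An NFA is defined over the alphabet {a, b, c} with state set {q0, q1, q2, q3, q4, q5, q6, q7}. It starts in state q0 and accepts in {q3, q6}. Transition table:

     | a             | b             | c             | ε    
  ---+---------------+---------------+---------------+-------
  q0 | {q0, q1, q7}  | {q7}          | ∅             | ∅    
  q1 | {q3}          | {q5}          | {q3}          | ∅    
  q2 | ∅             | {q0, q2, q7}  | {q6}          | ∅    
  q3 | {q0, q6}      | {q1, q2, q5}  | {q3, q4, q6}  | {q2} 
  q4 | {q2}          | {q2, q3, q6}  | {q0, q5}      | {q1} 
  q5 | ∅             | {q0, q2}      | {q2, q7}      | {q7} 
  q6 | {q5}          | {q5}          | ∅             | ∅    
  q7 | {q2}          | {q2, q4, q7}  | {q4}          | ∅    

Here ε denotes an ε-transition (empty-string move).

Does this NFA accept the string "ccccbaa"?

Start in {q0}.
Read 'c': q0→∅; now ∅.
The set is empty and remains empty for the remaining 6 symbols.
The final set ∅ contains no accepting state.

No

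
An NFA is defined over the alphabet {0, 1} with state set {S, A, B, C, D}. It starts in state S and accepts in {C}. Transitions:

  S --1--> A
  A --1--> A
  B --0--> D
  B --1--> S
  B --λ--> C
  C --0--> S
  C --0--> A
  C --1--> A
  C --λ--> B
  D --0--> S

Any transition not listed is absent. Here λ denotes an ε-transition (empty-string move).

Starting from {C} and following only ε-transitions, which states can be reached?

{B, C}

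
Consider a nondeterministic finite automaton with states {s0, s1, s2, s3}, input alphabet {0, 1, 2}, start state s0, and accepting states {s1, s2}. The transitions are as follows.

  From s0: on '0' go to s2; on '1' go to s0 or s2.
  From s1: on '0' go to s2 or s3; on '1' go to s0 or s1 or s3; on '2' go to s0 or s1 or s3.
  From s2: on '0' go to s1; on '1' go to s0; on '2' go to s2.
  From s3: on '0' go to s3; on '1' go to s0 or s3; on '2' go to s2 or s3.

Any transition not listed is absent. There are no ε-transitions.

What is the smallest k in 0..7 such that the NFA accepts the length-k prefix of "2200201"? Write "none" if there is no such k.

none

Start in {s0}.
Read '2': s0→∅; now ∅.
The set is empty and remains empty for the remaining 6 symbols.
No reachable set along the way intersects F.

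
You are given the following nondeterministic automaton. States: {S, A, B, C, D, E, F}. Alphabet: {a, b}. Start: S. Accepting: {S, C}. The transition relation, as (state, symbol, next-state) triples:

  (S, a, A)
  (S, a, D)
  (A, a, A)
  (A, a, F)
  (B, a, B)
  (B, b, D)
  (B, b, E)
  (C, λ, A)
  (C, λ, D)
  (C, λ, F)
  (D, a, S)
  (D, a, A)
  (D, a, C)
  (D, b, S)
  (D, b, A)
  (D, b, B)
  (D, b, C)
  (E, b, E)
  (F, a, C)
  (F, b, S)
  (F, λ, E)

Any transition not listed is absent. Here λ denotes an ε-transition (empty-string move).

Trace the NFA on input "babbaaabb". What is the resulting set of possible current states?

∅

Start in {S}.
Read 'b': {S} → ∅.
The set is empty and remains empty for the remaining 8 symbols.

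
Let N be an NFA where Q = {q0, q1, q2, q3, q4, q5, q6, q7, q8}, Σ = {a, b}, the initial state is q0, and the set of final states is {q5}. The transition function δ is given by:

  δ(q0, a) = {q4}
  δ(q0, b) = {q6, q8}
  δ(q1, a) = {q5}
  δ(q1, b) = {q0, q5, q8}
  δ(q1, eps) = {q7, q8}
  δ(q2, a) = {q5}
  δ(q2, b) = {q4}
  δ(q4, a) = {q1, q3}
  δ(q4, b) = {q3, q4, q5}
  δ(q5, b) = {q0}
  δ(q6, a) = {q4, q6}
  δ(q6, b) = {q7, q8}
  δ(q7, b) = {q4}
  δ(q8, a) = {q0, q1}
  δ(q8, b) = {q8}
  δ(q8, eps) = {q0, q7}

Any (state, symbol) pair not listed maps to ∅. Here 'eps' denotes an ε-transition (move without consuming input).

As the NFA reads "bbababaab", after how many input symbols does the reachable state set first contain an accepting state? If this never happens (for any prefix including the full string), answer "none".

Start in {q0}.
Read 'b': {q0} → {q0, q6, q7, q8}.
Read 'b': {q0, q6, q7, q8} → {q0, q4, q6, q7, q8}.
Read 'a': {q0, q4, q6, q7, q8} → {q0, q1, q3, q4, q6, q7, q8}.
Read 'b': {q0, q1, q3, q4, q6, q7, q8} → {q0, q3, q4, q5, q6, q7, q8}.
None of the earlier sets intersect F, but {q0, q3, q4, q5, q6, q7, q8} does.

4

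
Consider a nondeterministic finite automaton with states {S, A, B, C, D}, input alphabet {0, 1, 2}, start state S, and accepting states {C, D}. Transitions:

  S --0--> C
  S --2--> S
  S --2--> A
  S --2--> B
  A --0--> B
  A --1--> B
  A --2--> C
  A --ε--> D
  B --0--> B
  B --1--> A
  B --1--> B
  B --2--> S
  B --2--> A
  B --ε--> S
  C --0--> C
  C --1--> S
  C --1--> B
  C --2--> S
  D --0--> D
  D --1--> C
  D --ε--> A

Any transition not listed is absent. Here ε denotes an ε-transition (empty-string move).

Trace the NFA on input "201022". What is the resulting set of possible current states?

{S, A, B, C, D}

Start in {S}.
Read '2': S→{S, A, B}; union {S, A, B}; ε-closure = {S, A, B, D}.
Read '0': S→{C}, A→{B}, B→{B}, D→{D}; union {B, C, D}; ε-closure = {S, A, B, C, D}.
Read '1': S→∅, A→{B}, B→{A, B}, C→{S, B}, D→{C}; union {S, A, B, C}; ε-closure = {S, A, B, C, D}.
Read '0': S→{C}, A→{B}, B→{B}, C→{C}, D→{D}; union {B, C, D}; ε-closure = {S, A, B, C, D}.
Read '2': S→{S, A, B}, A→{C}, B→{S, A}, C→{S}, D→∅; union {S, A, B, C}; ε-closure = {S, A, B, C, D}.
Read '2': S→{S, A, B}, A→{C}, B→{S, A}, C→{S}, D→∅; union {S, A, B, C}; ε-closure = {S, A, B, C, D}.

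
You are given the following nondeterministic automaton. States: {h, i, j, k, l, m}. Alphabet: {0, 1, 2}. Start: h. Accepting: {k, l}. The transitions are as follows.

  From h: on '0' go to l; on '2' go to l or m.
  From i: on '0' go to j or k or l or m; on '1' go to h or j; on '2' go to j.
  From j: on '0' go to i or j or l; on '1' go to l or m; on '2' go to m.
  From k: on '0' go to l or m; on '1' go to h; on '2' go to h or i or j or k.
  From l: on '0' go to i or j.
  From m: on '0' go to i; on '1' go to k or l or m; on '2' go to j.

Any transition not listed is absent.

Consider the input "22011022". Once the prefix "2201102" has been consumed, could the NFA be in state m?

Yes

Start in {h}.
Read '2': h→{l, m}; now {l, m}.
Read '2': l→∅, m→{j}; now {j}.
Read '0': j→{i, j, l}; now {i, j, l}.
Read '1': i→{h, j}, j→{l, m}, l→∅; now {h, j, l, m}.
Read '1': h→∅, j→{l, m}, l→∅, m→{k, l, m}; now {k, l, m}.
Read '0': k→{l, m}, l→{i, j}, m→{i}; now {i, j, l, m}.
Read '2': i→{j}, j→{m}, l→∅, m→{j}; now {j, m}.
State m is in {j, m}.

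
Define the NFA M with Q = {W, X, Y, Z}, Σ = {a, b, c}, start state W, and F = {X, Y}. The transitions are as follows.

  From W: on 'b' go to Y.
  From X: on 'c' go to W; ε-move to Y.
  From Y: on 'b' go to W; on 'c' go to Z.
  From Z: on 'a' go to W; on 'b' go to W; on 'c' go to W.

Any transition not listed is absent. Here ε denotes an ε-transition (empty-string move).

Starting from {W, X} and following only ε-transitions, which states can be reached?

Begin with {W, X}.
ε-move X → Y; add Y.

{W, X, Y}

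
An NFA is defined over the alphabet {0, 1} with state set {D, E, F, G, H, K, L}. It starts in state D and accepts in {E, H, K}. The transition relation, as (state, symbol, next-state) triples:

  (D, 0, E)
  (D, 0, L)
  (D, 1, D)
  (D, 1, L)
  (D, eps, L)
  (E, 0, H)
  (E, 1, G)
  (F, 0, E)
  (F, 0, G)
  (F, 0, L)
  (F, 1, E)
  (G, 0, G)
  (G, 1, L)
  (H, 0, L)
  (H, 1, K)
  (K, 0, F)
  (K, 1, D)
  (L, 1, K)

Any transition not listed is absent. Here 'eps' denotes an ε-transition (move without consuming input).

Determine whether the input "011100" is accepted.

Start: ε-closure({D}) = {D, L}.
Read '0': {D, L} → {E, L}.
Read '1': {E, L} → {G, K}.
Read '1': {G, K} → {D, L}.
Read '1': {D, L} → {D, K, L}.
Read '0': {D, K, L} → {E, F, L}.
Read '0': {E, F, L} → {E, G, H, L}.
The final set {E, G, H, L} contains the accepting states E, H.

Yes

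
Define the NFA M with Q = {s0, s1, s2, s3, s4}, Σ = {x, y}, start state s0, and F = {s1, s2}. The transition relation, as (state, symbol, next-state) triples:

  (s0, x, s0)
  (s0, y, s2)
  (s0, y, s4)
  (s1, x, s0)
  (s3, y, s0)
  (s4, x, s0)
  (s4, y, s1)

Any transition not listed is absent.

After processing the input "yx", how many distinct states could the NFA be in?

Start in {s0}.
Read 'y': s0→{s2, s4}; now {s2, s4}.
Read 'x': s2→∅, s4→{s0}; now {s0}.
That set has 1 state.

1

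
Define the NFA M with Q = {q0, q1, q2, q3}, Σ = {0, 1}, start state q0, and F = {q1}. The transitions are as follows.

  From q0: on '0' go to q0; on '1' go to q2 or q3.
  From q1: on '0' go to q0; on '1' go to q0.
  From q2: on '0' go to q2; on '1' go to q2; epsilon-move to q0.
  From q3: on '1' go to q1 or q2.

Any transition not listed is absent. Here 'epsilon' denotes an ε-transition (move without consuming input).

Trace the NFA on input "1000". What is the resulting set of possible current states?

Start in {q0}.
Read '1': {q0} → {q0, q2, q3}.
Read '0': {q0, q2, q3} → {q0, q2}.
Read '0': {q0, q2} → {q0, q2}.
Read '0': {q0, q2} → {q0, q2}.

{q0, q2}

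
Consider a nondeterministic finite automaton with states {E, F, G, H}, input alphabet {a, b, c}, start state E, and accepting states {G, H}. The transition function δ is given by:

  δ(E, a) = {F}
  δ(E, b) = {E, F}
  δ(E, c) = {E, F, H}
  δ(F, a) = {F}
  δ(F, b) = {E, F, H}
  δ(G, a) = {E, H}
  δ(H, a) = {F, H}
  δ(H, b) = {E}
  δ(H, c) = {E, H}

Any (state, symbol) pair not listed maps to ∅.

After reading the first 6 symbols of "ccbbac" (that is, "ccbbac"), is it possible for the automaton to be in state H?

Yes

Start in {E}.
Read 'c': {E} → {E, F, H}.
Read 'c': {E, F, H} → {E, F, H}.
Read 'b': {E, F, H} → {E, F, H}.
Read 'b': {E, F, H} → {E, F, H}.
Read 'a': {E, F, H} → {F, H}.
Read 'c': {F, H} → {E, H}.
State H is in {E, H}.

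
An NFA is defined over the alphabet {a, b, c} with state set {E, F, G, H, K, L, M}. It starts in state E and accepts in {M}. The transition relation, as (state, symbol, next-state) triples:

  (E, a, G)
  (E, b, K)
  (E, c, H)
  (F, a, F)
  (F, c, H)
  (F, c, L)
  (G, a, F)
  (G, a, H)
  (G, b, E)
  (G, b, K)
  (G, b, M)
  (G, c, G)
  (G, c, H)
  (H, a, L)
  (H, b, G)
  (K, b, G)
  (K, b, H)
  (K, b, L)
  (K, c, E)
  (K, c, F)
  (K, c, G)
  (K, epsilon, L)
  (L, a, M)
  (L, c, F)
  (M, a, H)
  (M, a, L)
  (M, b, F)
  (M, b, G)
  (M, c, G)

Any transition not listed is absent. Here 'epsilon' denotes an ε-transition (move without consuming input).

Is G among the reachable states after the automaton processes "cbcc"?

Yes

Start in {E}.
Read 'c': E→{H}; now {H}.
Read 'b': H→{G}; now {G}.
Read 'c': G→{G, H}; now {G, H}.
Read 'c': G→{G, H}, H→∅; now {G, H}.
State G is in {G, H}.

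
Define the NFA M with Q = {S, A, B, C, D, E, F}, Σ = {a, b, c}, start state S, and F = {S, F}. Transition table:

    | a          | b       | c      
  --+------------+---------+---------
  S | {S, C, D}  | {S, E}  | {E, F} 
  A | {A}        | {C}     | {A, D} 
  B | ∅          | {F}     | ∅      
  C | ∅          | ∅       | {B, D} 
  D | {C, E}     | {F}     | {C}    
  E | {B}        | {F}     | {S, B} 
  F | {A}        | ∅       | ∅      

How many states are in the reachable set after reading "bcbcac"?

6

Start in {S}.
Read 'b': {S} → {S, E}.
Read 'c': {S, E} → {S, B, E, F}.
Read 'b': {S, B, E, F} → {S, E, F}.
Read 'c': {S, E, F} → {S, B, E, F}.
Read 'a': {S, B, E, F} → {S, A, B, C, D}.
Read 'c': {S, A, B, C, D} → {A, B, C, D, E, F}.
That set has 6 states.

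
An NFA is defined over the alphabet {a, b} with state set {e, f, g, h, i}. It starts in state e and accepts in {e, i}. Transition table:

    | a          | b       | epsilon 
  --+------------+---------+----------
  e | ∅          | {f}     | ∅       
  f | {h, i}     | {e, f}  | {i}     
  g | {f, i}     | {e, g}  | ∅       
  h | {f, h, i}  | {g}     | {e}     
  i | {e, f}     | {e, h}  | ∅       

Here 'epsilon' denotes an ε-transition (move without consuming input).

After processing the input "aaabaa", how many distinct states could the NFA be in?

0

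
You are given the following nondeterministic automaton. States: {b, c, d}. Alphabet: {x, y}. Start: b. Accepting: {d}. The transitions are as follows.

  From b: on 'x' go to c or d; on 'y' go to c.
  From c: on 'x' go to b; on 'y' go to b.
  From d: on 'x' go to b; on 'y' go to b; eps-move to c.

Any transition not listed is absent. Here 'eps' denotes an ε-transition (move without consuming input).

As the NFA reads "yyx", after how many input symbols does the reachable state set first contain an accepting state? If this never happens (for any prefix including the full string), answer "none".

3

Start in {b}.
Read 'y': b→{c}; now {c}.
Read 'y': c→{b}; now {b}.
Read 'x': b→{c, d}; now {c, d}.
None of the earlier sets intersect F, but {c, d} does.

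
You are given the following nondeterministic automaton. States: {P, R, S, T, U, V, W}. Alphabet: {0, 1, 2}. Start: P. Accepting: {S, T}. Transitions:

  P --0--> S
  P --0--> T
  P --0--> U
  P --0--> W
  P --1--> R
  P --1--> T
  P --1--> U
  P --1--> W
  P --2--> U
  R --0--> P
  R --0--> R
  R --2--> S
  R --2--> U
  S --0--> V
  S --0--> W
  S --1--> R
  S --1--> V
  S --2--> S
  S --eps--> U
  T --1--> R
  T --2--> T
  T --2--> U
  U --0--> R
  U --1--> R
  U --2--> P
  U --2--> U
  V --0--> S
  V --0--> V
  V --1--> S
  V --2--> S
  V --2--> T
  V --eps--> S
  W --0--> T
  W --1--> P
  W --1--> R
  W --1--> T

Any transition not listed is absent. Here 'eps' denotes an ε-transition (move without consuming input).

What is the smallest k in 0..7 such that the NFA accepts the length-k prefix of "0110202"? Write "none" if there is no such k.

Start in {P}.
Read '0': P→{S, T, U, W}; now {S, T, U, W}.
None of the earlier sets intersect F, but {S, T, U, W} does.

1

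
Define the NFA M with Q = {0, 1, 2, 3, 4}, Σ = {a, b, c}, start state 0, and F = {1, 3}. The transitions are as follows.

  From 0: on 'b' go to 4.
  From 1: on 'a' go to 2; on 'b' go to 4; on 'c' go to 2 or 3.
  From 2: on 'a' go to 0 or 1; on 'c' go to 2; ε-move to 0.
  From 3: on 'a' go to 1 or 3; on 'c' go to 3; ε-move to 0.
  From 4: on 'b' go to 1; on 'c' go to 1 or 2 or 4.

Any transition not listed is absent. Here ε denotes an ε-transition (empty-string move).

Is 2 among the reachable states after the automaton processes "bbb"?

No

Start in {0}.
Read 'b': 0→{4}; now {4}.
Read 'b': 4→{1}; now {1}.
Read 'b': 1→{4}; now {4}.
State 2 is not in {4}.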